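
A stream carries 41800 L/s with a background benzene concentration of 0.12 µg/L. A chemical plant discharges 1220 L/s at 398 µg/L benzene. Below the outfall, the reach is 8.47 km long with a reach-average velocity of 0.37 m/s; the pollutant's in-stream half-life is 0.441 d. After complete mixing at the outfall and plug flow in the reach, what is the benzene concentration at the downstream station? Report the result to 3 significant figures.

7.52 µg/L

After mixing, C = (41800·0.1200 + 1220·398.0) / 43020 = 490600/43020 = 11.40 µg/L.
Travel time t = 8.47·1000 / 0.37 = 22890 s = 6.359 h.
Half-life 0.441 d → k = ln 2 / 0.441 = 1.572 d⁻¹.
After decay, C = 11.40 × e^(−kt) = 11.40 × 0.6594 = 7.519 µg/L.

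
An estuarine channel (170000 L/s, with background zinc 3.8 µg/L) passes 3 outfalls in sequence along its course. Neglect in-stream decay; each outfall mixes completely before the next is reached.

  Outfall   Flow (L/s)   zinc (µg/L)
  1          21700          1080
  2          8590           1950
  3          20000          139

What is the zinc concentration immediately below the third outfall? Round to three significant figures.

198 µg/L

After outfall 1: Q = 170000 + 21700 = 191700 L/s; C = (170000·3.800 + 21700·1080)/191700 = 125.6 µg/L.
After outfall 2: Q = 191700 + 8590 = 200300 L/s; C = (191700·125.6 + 8590·1950)/200300 = 203.9 µg/L.
After outfall 3: Q = 200300 + 20000 = 220300 L/s; C = (200300·203.9 + 20000·139.0)/220300 = 198.0 µg/L.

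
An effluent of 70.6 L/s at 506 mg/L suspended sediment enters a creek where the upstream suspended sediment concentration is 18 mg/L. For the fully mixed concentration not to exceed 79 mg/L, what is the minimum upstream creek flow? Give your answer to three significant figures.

Set C_mix = 79: (Q·18.00 + 70.60·506.0) / (Q + 70.60) = 79
→ Q = 70.60·(506.0 − 79)/(79 − 18.00) = 494.2 L/s.

494 L/s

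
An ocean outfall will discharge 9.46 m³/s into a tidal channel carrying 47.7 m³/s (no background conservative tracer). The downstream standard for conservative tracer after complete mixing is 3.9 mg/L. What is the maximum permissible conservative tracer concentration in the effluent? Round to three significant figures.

23.6 mg/L

At the limit, (Qr·Cr + Qe·Cₑ)/(Qr + Qe) = 3.9:
Cₑ = (57.16·3.9 − 47.70·0) / 9.460 = 23.56 mg/L.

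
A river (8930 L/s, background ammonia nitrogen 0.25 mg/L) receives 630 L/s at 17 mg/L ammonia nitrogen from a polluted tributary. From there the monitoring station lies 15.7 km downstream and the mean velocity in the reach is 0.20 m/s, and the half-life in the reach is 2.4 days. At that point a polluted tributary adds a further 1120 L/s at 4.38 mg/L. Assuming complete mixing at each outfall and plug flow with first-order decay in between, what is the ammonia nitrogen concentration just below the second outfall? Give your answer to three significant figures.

1.39 mg/L

Mass balance: C = (8930·0.2500 + 630.0·17.00) / 9560 = 12940/9560 = 1.354 mg/L; combined flow 9560 L/s.
Travel time t = 15.7·1000 / 0.20 = 78500 s = 21.81 h.
Half-life 2.4 d → k = ln 2 / 2.4 = 0.2888 d⁻¹.
First-order decay: C = 1.354·exp(−k·t) = 1.354·0.7692 = 1.041 mg/L.
At the second outfall, C = (9560·1.041 + 1120·4.380) / (9560 + 1120) = 1.391 mg/L.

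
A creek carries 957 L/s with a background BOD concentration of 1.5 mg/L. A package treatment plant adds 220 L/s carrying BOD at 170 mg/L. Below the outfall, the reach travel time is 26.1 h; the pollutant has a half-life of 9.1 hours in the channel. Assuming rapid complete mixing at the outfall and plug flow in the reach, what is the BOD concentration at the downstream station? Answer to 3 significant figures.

Conservation of mass: C = (957.0·1.500 + 220.0·170.0) / 1177 = 38840/1177 = 33.00 mg/L.
Half-life 9.1 h → k = ln 2 / 9.1 = 0.07617 h⁻¹ = 1.828 d⁻¹.
After decay, C = 33.00 × e^(−kt) = 33.00 × 0.1370 = 4.519 mg/L.

4.52 mg/L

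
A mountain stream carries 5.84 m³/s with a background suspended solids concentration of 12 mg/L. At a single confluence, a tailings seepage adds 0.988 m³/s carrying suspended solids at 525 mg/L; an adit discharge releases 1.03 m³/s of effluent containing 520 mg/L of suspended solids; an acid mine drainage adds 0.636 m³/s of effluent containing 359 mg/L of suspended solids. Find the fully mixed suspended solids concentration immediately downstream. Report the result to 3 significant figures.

After mixing, C = (5.840·12.00 + 0.9880·525.0 + 1.030·520.0 + 0.6360·359.0) / 8.494 = 1353/8.494 = 159.3 mg/L.

159 mg/L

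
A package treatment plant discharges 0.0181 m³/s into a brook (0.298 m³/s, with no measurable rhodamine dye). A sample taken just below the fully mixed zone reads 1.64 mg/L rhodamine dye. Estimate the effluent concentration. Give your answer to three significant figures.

Mass balance: 0.2980·0 + 0.01810·Cₑ = 0.3161·1.640
→ Cₑ = (0.3161·1.640 − 0.2980·0) / 0.01810 = 28.64 mg/L.

28.6 mg/L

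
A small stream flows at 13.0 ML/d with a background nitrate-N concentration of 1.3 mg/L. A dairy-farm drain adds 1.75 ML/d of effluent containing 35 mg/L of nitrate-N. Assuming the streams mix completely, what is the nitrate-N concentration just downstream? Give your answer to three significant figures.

5.30 mg/L

Conservation of mass: C = (13.00·1.300 + 1.750·35.00) / 14.75 = 78.15/14.75 = 5.298 mg/L.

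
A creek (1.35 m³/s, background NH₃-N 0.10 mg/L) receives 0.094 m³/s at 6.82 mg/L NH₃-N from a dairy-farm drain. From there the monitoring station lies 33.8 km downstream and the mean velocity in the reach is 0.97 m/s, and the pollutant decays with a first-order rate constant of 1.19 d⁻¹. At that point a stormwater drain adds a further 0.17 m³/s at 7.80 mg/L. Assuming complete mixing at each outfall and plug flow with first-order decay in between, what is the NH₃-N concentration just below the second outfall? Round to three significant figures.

Mixed concentration C = ΣQC/ΣQ = (1.350·0.1000 + 0.09400·6.820) / 1.444 = 0.7761/1.444 = 0.5375 mg/L; combined flow 1.444 m³/s.
Travel time t = 33.8·1000 / 0.97 = 34850 s = 9.679 h.
After decay, C = 0.5375 × e^(−kt) = 0.5375 × 0.6188 = 0.3326 mg/L.
At the second outfall, C = (1.444·0.3326 + 0.1700·7.800) / (1.444 + 0.1700) = 1.119 mg/L.

1.12 mg/L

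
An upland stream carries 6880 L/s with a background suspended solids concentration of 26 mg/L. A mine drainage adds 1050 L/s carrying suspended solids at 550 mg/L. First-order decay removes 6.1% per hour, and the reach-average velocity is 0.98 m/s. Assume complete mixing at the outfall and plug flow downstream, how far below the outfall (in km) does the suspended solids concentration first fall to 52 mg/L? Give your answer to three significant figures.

34.0 km

Mass balance: C = (6880·26.00 + 1050·550.0) / 7930 = 756400/7930 = 95.38 mg/L.
6.1%/h lost → k = −ln(1 − 0.061) = 0.06294 h⁻¹.
Set 95.38·exp(−k·t) = 52 → t = ln(95.38/52)/k = 34700 s = 9.639 h.
Distance = v·t = 0.98·34700 = 34000 m = 34.00 km.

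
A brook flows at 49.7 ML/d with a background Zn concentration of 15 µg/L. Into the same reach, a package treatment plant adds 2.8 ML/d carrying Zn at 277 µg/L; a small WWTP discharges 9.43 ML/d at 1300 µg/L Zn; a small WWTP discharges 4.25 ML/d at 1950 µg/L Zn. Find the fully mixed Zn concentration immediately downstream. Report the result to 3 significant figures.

333 µg/L

Mixed concentration C = ΣQC/ΣQ = (49.70·15.00 + 2.800·277.0 + 9.430·1300 + 4.250·1950) / 66.18 = 22070/66.18 = 333.4 µg/L.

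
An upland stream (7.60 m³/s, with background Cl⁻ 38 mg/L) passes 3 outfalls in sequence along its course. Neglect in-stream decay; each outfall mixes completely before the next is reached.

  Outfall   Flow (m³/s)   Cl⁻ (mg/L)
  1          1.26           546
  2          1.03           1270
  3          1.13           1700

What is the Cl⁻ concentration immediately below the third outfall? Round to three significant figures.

Below outfall 1: Q → 8.860 m³/s, C = (7.600·38.00 + 1.260·546.0)/8.860 = 110.2 mg/L.
Below outfall 2: Q → 9.890 m³/s, C = (8.860·110.2 + 1.030·1270)/9.890 = 231.0 mg/L.
Below outfall 3: Q → 11.02 m³/s, C = (9.890·231.0 + 1.130·1700)/11.02 = 381.7 mg/L.

382 mg/L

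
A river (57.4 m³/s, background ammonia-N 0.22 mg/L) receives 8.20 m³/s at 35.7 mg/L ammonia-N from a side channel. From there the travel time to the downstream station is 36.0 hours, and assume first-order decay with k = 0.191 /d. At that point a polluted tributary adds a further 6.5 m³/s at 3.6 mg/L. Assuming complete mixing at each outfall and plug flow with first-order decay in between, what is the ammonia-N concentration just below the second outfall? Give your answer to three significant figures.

Conservation of mass: C = (57.40·0.2200 + 8.200·35.70) / 65.60 = 305.4/65.60 = 4.655 mg/L; combined flow 65.60 m³/s.
Applying C = C₀e^(−kt): 4.655 × 0.7509 = 3.495 mg/L.
At the second outfall, C = (65.60·3.495 + 6.500·3.600) / (65.60 + 6.500) = 3.505 mg/L.

3.50 mg/L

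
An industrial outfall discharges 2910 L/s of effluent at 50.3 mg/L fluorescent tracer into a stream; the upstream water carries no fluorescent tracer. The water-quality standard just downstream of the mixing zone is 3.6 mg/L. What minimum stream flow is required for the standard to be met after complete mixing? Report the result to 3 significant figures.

37700 L/s

Set C_mix = 3.6: (Q·0 + 2910·50.30) / (Q + 2910) = 3.6
→ Q = 2910·(50.30 − 3.6)/(3.6 − 0) = 37750 L/s.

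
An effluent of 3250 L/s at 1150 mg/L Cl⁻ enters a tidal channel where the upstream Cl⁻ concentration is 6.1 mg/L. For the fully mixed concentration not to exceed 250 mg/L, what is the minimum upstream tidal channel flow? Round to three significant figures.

Set C_mix = 250: (Q·6.100 + 3250·1150) / (Q + 3250) = 250
→ Q = 3250·(1150 − 250)/(250 − 6.100) = 11990 L/s.

12000 L/s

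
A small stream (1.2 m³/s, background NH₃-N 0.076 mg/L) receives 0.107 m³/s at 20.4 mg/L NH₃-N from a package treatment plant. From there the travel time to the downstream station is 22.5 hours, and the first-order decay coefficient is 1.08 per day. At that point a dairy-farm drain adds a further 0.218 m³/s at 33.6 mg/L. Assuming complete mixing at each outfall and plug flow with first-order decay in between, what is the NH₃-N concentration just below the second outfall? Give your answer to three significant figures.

5.34 mg/L

Mixed concentration C = ΣQC/ΣQ = (1.200·0.07600 + 0.1070·20.40) / 1.307 = 2.274/1.307 = 1.740 mg/L; combined flow 1.307 m³/s.
Applying C = C₀e^(−kt): 1.740 × 0.3633 = 0.6321 mg/L.
At the second outfall, C = (1.307·0.6321 + 0.2180·33.60) / (1.307 + 0.2180) = 5.345 mg/L.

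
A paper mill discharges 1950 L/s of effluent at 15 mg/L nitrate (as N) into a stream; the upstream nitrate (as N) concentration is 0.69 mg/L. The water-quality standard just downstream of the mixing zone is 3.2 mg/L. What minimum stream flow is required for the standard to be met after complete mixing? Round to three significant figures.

9170 L/s

Set C_mix = 3.2: (Q·0.6900 + 1950·15.00) / (Q + 1950) = 3.2
→ Q = 1950·(15.00 − 3.2)/(3.2 − 0.6900) = 9167 L/s.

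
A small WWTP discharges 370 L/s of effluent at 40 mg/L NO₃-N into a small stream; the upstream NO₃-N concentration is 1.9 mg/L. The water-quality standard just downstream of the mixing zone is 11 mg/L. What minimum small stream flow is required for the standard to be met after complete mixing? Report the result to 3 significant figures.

Set C_mix = 11: (Q·1.900 + 370.0·40.00) / (Q + 370.0) = 11
→ Q = 370.0·(40.00 − 11)/(11 − 1.900) = 1179 L/s.

1180 L/s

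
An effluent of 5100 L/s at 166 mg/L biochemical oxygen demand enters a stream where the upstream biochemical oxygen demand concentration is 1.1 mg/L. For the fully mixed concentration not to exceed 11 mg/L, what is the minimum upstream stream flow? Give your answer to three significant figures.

Set C_mix = 11: (Q·1.100 + 5100·166.0) / (Q + 5100) = 11
→ Q = 5100·(166.0 − 11)/(11 − 1.100) = 79850 L/s.

79800 L/s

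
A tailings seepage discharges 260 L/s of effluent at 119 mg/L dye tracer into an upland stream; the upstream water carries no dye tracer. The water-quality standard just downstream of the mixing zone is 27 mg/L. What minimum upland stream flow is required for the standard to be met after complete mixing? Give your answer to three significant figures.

Set C_mix = 27: (Q·0 + 260.0·119.0) / (Q + 260.0) = 27
→ Q = 260.0·(119.0 − 27)/(27 − 0) = 885.9 L/s.

886 L/s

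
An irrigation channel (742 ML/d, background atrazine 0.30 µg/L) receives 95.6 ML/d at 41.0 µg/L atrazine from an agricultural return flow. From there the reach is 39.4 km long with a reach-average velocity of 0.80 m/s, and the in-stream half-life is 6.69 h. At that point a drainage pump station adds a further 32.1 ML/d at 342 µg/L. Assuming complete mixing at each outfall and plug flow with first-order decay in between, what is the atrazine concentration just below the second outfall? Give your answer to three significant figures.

Mass balance: C = (742.0·0.3000 + 95.60·41.00) / 837.6 = 4142/837.6 = 4.945 µg/L; combined flow 837.6 ML/d.
Travel time t = 39.4·1000 / 0.80 = 49250 s = 13.68 h.
Half-life 6.69 h → k = ln 2 / 6.69 = 0.1036 h⁻¹ = 2.487 d⁻¹.
Decay over the reach: 4.945·exp(−kt) = 4.945·0.2423 = 1.198 µg/L.
At the second outfall, C = (837.6·1.198 + 32.10·342.0) / (837.6 + 32.10) = 13.78 µg/L.

13.8 µg/L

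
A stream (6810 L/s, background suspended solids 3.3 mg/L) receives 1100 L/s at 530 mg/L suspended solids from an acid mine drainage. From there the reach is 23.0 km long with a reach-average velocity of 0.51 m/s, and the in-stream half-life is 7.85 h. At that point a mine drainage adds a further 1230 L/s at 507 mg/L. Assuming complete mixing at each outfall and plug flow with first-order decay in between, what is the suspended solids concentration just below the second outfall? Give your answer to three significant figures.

Flow-weighted average: C = (6810·3.300 + 1100·530.0) / 7910 = 605500/7910 = 76.55 mg/L; combined flow 7910 L/s.
Travel time t = 23.0·1000 / 0.51 = 45100 s = 12.53 h.
Half-life 7.85 h → k = ln 2 / 7.85 = 0.08830 h⁻¹ = 2.119 d⁻¹.
First-order decay: C = 76.55·exp(−k·t) = 76.55·0.3308 = 25.32 mg/L.
Second outfall: C = (7910·25.32 + 1230·507.0)/9140 = 90.14 mg/L.

90.1 mg/L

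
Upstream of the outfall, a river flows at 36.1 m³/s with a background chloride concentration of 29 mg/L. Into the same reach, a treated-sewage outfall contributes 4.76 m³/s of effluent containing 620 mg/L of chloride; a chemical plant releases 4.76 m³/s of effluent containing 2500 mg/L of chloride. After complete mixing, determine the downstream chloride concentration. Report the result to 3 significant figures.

348 mg/L

After mixing, C = (36.10·29.00 + 4.760·620.0 + 4.760·2500) / 45.62 = 15900/45.62 = 348.5 mg/L.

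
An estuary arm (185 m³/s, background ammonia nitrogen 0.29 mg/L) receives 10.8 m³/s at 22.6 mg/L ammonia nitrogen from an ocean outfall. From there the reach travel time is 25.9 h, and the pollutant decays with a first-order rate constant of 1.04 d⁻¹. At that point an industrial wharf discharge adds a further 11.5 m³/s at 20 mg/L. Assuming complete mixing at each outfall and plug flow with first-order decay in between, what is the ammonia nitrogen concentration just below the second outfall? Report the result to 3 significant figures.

1.58 mg/L

Conservation of mass: C = (185.0·0.2900 + 10.80·22.60) / 195.8 = 297.7/195.8 = 1.521 mg/L; combined flow 195.8 m³/s.
After decay, C = 1.521 × e^(−kt) = 1.521 × 0.3255 = 0.4950 mg/L.
Second outfall: C = (195.8·0.4950 + 11.50·20.00)/207.3 = 1.577 mg/L.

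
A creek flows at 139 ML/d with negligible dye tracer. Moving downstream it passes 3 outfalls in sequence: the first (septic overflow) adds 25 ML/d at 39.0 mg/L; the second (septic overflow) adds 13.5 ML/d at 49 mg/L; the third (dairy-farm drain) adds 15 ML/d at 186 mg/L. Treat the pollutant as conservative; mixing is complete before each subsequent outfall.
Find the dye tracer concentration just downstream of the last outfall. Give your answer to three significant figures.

23.0 mg/L

Outfall 1: combined Q = 164.0 ML/d; C = (139.0·0 + 25.00·39.00)/164.0 = 5.945 mg/L.
Outfall 2: combined Q = 177.5 ML/d; C = (164.0·5.945 + 13.50·49.00)/177.5 = 9.220 mg/L.
Outfall 3: combined Q = 192.5 ML/d; C = (177.5·9.220 + 15.00·186.0)/192.5 = 22.99 mg/L.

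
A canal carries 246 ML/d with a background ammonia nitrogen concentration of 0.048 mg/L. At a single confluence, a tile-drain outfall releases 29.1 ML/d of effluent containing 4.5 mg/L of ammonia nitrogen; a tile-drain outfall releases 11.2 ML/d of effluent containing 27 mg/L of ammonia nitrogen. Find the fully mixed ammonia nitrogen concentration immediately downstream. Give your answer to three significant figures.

Flow-weighted average: C = (246.0·0.04800 + 29.10·4.500 + 11.20·27.00) / 286.3 = 445.2/286.3 = 1.555 mg/L.

1.55 mg/L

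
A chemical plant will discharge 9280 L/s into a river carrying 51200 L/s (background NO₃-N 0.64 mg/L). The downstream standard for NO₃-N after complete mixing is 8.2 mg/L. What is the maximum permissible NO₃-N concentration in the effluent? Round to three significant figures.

At the limit, (Qr·Cr + Qe·Cₑ)/(Qr + Qe) = 8.2:
Cₑ = (60480·8.2 − 51200·0.6400) / 9280 = 49.91 mg/L.

49.9 mg/L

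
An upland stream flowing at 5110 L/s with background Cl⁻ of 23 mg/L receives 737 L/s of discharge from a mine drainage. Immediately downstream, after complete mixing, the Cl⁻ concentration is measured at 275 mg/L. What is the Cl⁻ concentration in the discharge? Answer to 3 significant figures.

2020 mg/L

Mass balance: 5110·23.00 + 737.0·Cₑ = 5847·275.0
→ Cₑ = (5847·275.0 − 5110·23.00) / 737.0 = 2022 mg/L.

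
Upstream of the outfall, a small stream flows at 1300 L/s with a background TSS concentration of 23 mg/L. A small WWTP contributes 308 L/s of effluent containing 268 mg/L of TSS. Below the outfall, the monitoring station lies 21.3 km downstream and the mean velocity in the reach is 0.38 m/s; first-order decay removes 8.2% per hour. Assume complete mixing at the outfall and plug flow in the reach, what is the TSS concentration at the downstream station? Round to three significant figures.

18.5 mg/L

Mass balance: C = (1300·23.00 + 308.0·268.0) / 1608 = 112400/1608 = 69.93 mg/L.
Travel time t = 21.3·1000 / 0.38 = 56050 s = 15.57 h.
8.2%/h lost → k = −ln(1 − 0.082) = 0.08556 h⁻¹.
Decay over the reach: 69.93·exp(−kt) = 69.93·0.2639 = 18.45 mg/L.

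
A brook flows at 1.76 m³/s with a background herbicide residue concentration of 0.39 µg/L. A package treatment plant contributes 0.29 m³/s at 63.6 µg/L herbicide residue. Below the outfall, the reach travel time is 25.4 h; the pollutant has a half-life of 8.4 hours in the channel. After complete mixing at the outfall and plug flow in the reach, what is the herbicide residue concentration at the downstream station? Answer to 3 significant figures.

Flow-weighted average: C = (1.760·0.3900 + 0.2900·63.60) / 2.050 = 19.13/2.050 = 9.332 µg/L.
Half-life 8.4 h → k = ln 2 / 8.4 = 0.08252 h⁻¹ = 1.980 d⁻¹.
Decay over the reach: 9.332·exp(−kt) = 9.332·0.1230 = 1.147 µg/L.

1.15 µg/L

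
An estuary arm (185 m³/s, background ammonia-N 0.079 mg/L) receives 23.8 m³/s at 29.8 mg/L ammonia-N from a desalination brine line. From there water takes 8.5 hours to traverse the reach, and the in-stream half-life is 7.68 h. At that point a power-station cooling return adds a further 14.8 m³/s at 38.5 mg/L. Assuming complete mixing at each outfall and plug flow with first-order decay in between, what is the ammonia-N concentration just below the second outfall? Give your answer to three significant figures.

After mixing, C = (185.0·0.07900 + 23.80·29.80) / 208.8 = 723.9/208.8 = 3.467 mg/L; combined flow 208.8 m³/s.
Half-life 7.68 h → k = ln 2 / 7.68 = 0.09025 h⁻¹ = 2.166 d⁻¹.
Decay over the reach: 3.467·exp(−kt) = 3.467·0.4643 = 1.610 mg/L.
Second outfall: C = (208.8·1.610 + 14.80·38.50)/223.6 = 4.051 mg/L.

4.05 mg/L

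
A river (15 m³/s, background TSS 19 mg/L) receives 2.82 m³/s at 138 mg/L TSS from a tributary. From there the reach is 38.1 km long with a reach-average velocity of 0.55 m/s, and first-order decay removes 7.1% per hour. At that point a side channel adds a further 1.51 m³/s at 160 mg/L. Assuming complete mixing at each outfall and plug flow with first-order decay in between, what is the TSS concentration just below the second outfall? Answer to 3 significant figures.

After mixing, C = (15.00·19.00 + 2.820·138.0) / 17.82 = 674.2/17.82 = 37.83 mg/L; combined flow 17.82 m³/s.
Travel time t = 38.1·1000 / 0.55 = 69270 s = 19.24 h.
7.1%/h lost → k = −ln(1 − 0.071) = 0.07365 h⁻¹.
Applying C = C₀e^(−kt): 37.83 × 0.2424 = 9.171 mg/L.
At the second outfall, C = (17.82·9.171 + 1.510·160.0) / (17.82 + 1.510) = 20.95 mg/L.

21.0 mg/L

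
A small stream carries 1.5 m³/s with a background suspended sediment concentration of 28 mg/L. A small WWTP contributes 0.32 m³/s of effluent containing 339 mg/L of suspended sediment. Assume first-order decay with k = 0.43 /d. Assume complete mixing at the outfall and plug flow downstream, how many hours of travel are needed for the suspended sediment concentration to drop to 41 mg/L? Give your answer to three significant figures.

39.1 h

Mixed concentration C = ΣQC/ΣQ = (1.500·28.00 + 0.3200·339.0) / 1.820 = 150.5/1.820 = 82.68 mg/L.
82.68·exp(−k·t) = 41 → t = ln(82.68/41)/k = 140900 s = 39.15 h.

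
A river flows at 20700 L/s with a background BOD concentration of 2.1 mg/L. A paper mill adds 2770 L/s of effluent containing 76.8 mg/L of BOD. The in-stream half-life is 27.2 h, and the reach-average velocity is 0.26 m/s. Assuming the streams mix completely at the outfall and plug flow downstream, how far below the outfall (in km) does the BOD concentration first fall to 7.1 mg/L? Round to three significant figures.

After mixing, C = (20700·2.100 + 2770·76.80) / 23470 = 256200/23470 = 10.92 mg/L.
Half-life 27.2 h → k = ln 2 / 27.2 = 0.02548 h⁻¹ = 0.6116 d⁻¹.
Set 10.92·exp(−k·t) = 7.1 → t = ln(10.92/7.1)/k = 60770 s = 16.88 h.
Distance = v·t = 0.26·60770 = 15800 m = 15.80 km.

15.8 km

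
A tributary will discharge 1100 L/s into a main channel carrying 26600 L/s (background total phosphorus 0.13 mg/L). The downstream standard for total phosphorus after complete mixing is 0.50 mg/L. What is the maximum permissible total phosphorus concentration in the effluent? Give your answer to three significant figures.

9.45 mg/L

At the limit, (Qr·Cr + Qe·Cₑ)/(Qr + Qe) = 0.50:
Cₑ = (27700·0.50 − 26600·0.1300) / 1100 = 9.447 mg/L.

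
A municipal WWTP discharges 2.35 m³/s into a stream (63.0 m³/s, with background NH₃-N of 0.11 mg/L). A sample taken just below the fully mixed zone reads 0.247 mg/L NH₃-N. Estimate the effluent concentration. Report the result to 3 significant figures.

3.92 mg/L

Mass balance: 63.00·0.1100 + 2.350·Cₑ = 65.35·0.2470
→ Cₑ = (65.35·0.2470 − 63.00·0.1100) / 2.350 = 3.920 mg/L.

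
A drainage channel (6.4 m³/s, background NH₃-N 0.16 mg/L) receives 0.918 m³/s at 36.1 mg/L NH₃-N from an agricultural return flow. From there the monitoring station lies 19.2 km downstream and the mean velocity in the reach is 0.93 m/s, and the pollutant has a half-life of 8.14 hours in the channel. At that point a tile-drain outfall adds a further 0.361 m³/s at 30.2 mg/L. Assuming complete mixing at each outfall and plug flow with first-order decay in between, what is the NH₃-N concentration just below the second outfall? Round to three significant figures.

Mixed concentration C = ΣQC/ΣQ = (6.400·0.1600 + 0.9180·36.10) / 7.318 = 34.16/7.318 = 4.668 mg/L; combined flow 7.318 m³/s.
Travel time t = 19.2·1000 / 0.93 = 20650 s = 5.735 h.
Half-life 8.14 h → k = ln 2 / 8.14 = 0.08515 h⁻¹ = 2.044 d⁻¹.
Decay over the reach: 4.668·exp(−kt) = 4.668·0.6136 = 2.865 mg/L.
At the second outfall, C = (7.318·2.865 + 0.3610·30.20) / (7.318 + 0.3610) = 4.150 mg/L.

4.15 mg/L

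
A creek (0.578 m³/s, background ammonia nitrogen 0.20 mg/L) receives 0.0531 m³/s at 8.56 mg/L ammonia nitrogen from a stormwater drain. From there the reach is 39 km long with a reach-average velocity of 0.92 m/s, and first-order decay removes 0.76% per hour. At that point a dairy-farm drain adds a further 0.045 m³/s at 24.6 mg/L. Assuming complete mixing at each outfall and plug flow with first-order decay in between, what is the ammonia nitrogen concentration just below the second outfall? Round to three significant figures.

2.41 mg/L

Conservation of mass: C = (0.5780·0.2000 + 0.05310·8.560) / 0.6311 = 0.5701/0.6311 = 0.9034 mg/L; combined flow 0.6311 m³/s.
Travel time t = 39·1000 / 0.92 = 42390 s = 11.78 h.
0.76%/h lost → k = −ln(1 − 0.0076) = 0.007629 h⁻¹.
Decay over the reach: 0.9034·exp(−kt) = 0.9034·0.9141 = 0.8258 mg/L.
At the second outfall, C = (0.6311·0.8258 + 0.04500·24.60) / (0.6311 + 0.04500) = 2.408 mg/L.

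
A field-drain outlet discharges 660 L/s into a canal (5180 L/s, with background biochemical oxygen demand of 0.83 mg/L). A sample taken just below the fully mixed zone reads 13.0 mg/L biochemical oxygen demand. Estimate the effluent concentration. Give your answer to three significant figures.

Mass balance: 5180·0.8300 + 660.0·Cₑ = 5840·13.00
→ Cₑ = (5840·13.00 − 5180·0.8300) / 660.0 = 108.5 mg/L.

109 mg/L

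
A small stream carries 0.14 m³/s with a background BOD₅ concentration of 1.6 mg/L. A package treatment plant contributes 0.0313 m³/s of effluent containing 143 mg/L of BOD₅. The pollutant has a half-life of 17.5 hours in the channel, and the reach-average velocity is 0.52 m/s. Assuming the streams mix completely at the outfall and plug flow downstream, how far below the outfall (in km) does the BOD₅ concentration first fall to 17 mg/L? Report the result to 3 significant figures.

Mixed concentration C = ΣQC/ΣQ = (0.1400·1.600 + 0.03130·143.0) / 0.1713 = 4.700/0.1713 = 27.44 mg/L.
Half-life 17.5 h → k = ln 2 / 17.5 = 0.03961 h⁻¹ = 0.9506 d⁻¹.
Set 27.44·exp(−k·t) = 17 → t = ln(27.44/17)/k = 43510 s = 12.08 h.
Distance = v·t = 0.52·43510 = 22620 m = 22.62 km.

22.6 km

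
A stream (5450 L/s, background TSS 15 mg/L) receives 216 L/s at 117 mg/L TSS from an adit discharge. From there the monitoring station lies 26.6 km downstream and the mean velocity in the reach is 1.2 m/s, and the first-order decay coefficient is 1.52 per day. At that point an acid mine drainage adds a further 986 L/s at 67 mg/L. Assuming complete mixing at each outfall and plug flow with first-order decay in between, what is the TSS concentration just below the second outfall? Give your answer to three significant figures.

20.8 mg/L

Conservation of mass: C = (5450·15.00 + 216.0·117.0) / 5666 = 107000/5666 = 18.89 mg/L; combined flow 5666 L/s.
Travel time t = 26.6·1000 / 1.2 = 22170 s = 6.157 h.
Decay over the reach: 18.89·exp(−kt) = 18.89·0.6771 = 12.79 mg/L.
At the second outfall, C = (5666·12.79 + 986.0·67.00) / (5666 + 986.0) = 20.82 mg/L.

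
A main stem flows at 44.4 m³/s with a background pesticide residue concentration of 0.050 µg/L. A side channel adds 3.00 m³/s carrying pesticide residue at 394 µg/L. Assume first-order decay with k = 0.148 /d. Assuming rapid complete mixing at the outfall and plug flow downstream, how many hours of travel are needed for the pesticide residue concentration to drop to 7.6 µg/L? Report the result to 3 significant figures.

193 h

Flow-weighted average: C = (44.40·0.05000 + 3.000·394.0) / 47.40 = 1184/47.40 = 24.98 µg/L.
24.98·exp(−k·t) = 7.6 → t = ln(24.98/7.6)/k = 694700 s = 193.0 h.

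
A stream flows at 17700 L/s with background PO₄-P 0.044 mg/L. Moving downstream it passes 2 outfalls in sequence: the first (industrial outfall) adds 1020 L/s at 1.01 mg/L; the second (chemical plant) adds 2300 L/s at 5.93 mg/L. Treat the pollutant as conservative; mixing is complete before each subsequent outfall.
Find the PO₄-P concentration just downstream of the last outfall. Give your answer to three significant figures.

After outfall 1: Q = 17700 + 1020 = 18720 L/s; C = (17700·0.04400 + 1020·1.010)/18720 = 0.09663 mg/L.
After outfall 2: Q = 18720 + 2300 = 21020 L/s; C = (18720·0.09663 + 2300·5.930)/21020 = 0.7349 mg/L.

0.735 mg/L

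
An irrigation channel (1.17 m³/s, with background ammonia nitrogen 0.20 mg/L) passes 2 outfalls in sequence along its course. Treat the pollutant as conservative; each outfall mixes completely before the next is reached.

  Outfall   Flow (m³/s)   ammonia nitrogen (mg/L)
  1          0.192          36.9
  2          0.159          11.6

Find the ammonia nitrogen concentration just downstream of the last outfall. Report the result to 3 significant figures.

Below outfall 1: Q → 1.362 m³/s, C = (1.170·0.2000 + 0.1920·36.90)/1.362 = 5.374 mg/L.
Below outfall 2: Q → 1.521 m³/s, C = (1.362·5.374 + 0.1590·11.60)/1.521 = 6.024 mg/L.

6.02 mg/L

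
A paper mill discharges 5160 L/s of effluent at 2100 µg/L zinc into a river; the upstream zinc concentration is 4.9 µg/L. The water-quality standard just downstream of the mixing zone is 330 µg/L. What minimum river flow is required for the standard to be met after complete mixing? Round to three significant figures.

Set C_mix = 330: (Q·4.900 + 5160·2100) / (Q + 5160) = 330
→ Q = 5160·(2100 − 330)/(330 − 4.900) = 28090 L/s.

28100 L/s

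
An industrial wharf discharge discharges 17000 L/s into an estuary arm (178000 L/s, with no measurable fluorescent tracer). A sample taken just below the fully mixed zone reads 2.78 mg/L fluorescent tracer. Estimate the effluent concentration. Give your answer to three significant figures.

31.9 mg/L

Mass balance: 178000·0 + 17000·Cₑ = 195000·2.780
→ Cₑ = (195000·2.780 − 178000·0) / 17000 = 31.89 mg/L.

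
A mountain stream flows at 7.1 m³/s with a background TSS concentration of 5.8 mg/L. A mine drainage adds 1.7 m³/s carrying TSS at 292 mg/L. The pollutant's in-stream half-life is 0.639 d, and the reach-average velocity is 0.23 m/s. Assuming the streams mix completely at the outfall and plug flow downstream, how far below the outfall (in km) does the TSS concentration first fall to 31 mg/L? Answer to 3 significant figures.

12.4 km

Mass balance: C = (7.100·5.800 + 1.700·292.0) / 8.800 = 537.6/8.800 = 61.09 mg/L.
Half-life 0.639 d → k = ln 2 / 0.639 = 1.085 d⁻¹.
Set 61.09·exp(−k·t) = 31 → t = ln(61.09/31)/k = 54030 s = 15.01 h.
Distance = v·t = 0.23·54030 = 12430 m = 12.43 km.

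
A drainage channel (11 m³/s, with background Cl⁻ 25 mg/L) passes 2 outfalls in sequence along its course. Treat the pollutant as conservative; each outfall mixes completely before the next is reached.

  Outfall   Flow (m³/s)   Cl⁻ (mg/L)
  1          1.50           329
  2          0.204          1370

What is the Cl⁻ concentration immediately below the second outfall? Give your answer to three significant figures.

Below outfall 1: Q → 12.50 m³/s, C = (11.00·25.00 + 1.500·329.0)/12.50 = 61.48 mg/L.
Below outfall 2: Q → 12.70 m³/s, C = (12.50·61.48 + 0.2040·1370)/12.70 = 82.49 mg/L.

82.5 mg/L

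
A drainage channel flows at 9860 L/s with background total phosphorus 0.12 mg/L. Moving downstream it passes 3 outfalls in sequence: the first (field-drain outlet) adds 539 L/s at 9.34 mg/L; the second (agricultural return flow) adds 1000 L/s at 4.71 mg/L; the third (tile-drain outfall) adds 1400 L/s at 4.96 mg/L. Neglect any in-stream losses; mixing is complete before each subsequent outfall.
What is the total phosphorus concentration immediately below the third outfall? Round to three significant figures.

After outfall 1: Q = 9860 + 539.0 = 10400 L/s; C = (9860·0.1200 + 539.0·9.340)/10400 = 0.5979 mg/L.
After outfall 2: Q = 10400 + 1000 = 11400 L/s; C = (10400·0.5979 + 1000·4.710)/11400 = 0.9586 mg/L.
After outfall 3: Q = 11400 + 1400 = 12800 L/s; C = (11400·0.9586 + 1400·4.960)/12800 = 1.396 mg/L.

1.40 mg/L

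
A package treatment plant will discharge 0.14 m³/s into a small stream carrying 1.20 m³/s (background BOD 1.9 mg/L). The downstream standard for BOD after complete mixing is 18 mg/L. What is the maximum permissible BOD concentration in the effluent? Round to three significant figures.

At the limit, (Qr·Cr + Qe·Cₑ)/(Qr + Qe) = 18:
Cₑ = (1.340·18 − 1.200·1.900) / 0.1400 = 156.0 mg/L.

156 mg/L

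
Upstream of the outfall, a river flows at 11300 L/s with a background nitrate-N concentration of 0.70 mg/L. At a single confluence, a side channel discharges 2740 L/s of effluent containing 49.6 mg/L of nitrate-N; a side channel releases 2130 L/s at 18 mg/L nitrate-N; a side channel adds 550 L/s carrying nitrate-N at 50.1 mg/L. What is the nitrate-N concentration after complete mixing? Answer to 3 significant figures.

Mass balance: C = (11300·0.7000 + 2740·49.60 + 2130·18.00 + 550.0·50.10) / 16720 = 209700/16720 = 12.54 mg/L.

12.5 mg/L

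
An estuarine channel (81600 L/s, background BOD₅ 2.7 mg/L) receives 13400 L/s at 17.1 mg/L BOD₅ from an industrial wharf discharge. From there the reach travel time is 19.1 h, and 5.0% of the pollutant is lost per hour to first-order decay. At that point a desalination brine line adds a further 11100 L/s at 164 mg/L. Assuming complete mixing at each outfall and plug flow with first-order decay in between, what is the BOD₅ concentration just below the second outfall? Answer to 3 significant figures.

18.7 mg/L

Mixed concentration C = ΣQC/ΣQ = (81600·2.700 + 13400·17.10) / 95000 = 449500/95000 = 4.731 mg/L; combined flow 95000 L/s.
5.0%/h lost → k = −ln(1 − 0.05) = 0.05129 h⁻¹.
Decay over the reach: 4.731·exp(−kt) = 4.731·0.3754 = 1.776 mg/L.
Second outfall: C = (95000·1.776 + 11100·164.0)/106100 = 18.75 mg/L.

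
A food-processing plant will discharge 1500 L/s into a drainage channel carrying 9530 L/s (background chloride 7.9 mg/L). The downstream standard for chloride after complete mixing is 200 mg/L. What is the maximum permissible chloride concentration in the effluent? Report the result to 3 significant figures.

1420 mg/L

At the limit, (Qr·Cr + Qe·Cₑ)/(Qr + Qe) = 200:
Cₑ = (11030·200 − 9530·7.900) / 1500 = 1420 mg/L.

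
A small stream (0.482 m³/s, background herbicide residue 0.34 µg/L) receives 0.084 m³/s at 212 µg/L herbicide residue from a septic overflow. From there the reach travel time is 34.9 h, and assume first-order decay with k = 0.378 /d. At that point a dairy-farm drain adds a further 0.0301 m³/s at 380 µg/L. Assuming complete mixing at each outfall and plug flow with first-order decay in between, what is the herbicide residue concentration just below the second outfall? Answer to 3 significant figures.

Flow-weighted average: C = (0.4820·0.3400 + 0.08400·212.0) / 0.5660 = 17.97/0.5660 = 31.75 µg/L; combined flow 0.5660 m³/s.
After decay, C = 31.75 × e^(−kt) = 31.75 × 0.5771 = 18.33 µg/L.
Second outfall: C = (0.5660·18.33 + 0.03010·380.0)/0.5961 = 36.59 µg/L.

36.6 µg/L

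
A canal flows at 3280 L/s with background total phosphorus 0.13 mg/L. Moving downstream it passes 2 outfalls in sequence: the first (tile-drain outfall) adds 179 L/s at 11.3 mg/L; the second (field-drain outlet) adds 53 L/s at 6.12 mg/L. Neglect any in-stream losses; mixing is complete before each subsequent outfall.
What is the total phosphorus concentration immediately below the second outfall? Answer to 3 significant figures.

Outfall 1: combined Q = 3459 L/s; C = (3280·0.1300 + 179.0·11.30)/3459 = 0.7080 mg/L.
Outfall 2: combined Q = 3512 L/s; C = (3459·0.7080 + 53.00·6.120)/3512 = 0.7897 mg/L.

0.790 mg/L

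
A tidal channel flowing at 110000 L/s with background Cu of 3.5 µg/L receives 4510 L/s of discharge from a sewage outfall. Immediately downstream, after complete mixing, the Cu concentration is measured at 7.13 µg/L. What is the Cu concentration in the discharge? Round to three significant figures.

Mass balance: 110000·3.500 + 4510·Cₑ = 114500·7.130
→ Cₑ = (114500·7.130 − 110000·3.500) / 4510 = 95.67 µg/L.

95.7 µg/L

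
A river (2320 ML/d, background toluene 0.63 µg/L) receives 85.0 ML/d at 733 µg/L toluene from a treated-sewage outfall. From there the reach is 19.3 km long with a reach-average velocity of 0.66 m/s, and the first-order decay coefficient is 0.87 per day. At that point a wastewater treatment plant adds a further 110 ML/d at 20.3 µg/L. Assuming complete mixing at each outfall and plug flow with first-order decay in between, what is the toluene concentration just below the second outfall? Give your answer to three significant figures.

Conservation of mass: C = (2320·0.6300 + 85.00·733.0) / 2405 = 63770/2405 = 26.51 µg/L; combined flow 2405 ML/d.
Travel time t = 19.3·1000 / 0.66 = 29240 s = 8.123 h.
First-order decay: C = 26.51·exp(−k·t) = 26.51·0.7449 = 19.75 µg/L.
Second outfall: C = (2405·19.75 + 110.0·20.30)/2515 = 19.78 µg/L.

19.8 µg/L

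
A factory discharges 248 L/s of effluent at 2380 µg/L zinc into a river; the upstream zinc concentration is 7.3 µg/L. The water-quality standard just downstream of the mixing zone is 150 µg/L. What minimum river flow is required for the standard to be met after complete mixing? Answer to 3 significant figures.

Set C_mix = 150: (Q·7.300 + 248.0·2380) / (Q + 248.0) = 150
→ Q = 248.0·(2380 − 150)/(150 − 7.300) = 3876 L/s.

3880 L/s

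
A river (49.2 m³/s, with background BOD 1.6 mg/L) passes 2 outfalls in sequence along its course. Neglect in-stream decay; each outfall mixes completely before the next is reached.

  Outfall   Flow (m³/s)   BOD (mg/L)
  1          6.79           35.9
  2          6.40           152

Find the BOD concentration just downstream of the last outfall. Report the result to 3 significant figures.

20.8 mg/L

Outfall 1: combined Q = 55.99 m³/s; C = (49.20·1.600 + 6.790·35.90)/55.99 = 5.760 mg/L.
Outfall 2: combined Q = 62.39 m³/s; C = (55.99·5.760 + 6.400·152.0)/62.39 = 20.76 mg/L.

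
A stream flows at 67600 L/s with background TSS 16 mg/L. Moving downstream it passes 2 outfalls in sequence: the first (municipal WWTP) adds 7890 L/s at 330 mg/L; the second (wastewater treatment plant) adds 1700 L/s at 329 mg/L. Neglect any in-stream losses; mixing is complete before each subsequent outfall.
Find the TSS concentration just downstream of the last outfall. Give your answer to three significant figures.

Outfall 1: combined Q = 75490 L/s; C = (67600·16.00 + 7890·330.0)/75490 = 48.82 mg/L.
Outfall 2: combined Q = 77190 L/s; C = (75490·48.82 + 1700·329.0)/77190 = 54.99 mg/L.

55.0 mg/L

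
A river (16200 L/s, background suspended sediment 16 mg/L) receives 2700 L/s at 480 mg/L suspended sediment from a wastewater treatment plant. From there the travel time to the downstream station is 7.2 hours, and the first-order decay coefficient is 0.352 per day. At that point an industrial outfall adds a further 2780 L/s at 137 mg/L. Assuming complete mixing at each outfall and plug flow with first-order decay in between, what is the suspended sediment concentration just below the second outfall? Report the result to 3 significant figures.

After mixing, C = (16200·16.00 + 2700·480.0) / 18900 = 1555000/18900 = 82.29 mg/L; combined flow 18900 L/s.
Decay over the reach: 82.29·exp(−kt) = 82.29·0.8998 = 74.04 mg/L.
Second outfall: C = (18900·74.04 + 2780·137.0)/21680 = 82.11 mg/L.

82.1 mg/L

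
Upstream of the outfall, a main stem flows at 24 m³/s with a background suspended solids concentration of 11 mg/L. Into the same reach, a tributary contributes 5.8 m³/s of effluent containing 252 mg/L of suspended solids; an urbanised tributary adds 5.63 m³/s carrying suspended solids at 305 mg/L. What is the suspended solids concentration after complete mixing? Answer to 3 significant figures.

97.2 mg/L

Flow-weighted average: C = (24.00·11.00 + 5.800·252.0 + 5.630·305.0) / 35.43 = 3443/35.43 = 97.17 mg/L.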